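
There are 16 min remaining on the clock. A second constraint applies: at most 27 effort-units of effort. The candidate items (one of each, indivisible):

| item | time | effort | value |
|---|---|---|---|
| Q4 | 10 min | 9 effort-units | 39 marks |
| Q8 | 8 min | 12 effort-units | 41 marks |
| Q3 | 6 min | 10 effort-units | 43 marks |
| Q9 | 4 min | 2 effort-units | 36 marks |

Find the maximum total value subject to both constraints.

84 marks

Feasible sets respecting both limits:
- Q8+Q3: time 14, effort 22, value 84
- Q4+Q3: time 16, effort 19, value 82
- Q3+Q9: time 10, effort 12, value 79
Best: 84 marks.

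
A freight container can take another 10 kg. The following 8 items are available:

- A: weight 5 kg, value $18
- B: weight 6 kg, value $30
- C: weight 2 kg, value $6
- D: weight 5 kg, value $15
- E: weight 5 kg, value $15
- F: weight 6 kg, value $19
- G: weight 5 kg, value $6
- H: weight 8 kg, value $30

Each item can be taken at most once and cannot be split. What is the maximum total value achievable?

$36

Check high-value combinations within 10 kg:
- B+C: weight 6+2=8, value 30+6=36
- C+H: weight 2+8=10, value 6+30=36
- A+D: weight 5+5=10, value 18+15=33
- A+E: weight 5+5=10, value 18+15=33
- B: weight 6, value 30
Best: $36.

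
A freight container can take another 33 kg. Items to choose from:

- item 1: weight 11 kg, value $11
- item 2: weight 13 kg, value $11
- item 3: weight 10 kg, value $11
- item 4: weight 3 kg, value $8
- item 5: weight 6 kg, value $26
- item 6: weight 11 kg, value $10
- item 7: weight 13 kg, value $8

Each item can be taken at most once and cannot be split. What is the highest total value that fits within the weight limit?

$56

Check high-value combinations within 33 kg:
- item 1+item 3+item 4+item 5: weight 11+10+3+6=30, value 11+11+8+26=56
- item 2+item 3+item 4+item 5: weight 13+10+3+6=32, value 11+11+8+26=56
- item 1+item 2+item 4+item 5: weight 11+13+3+6=33, value 11+11+8+26=56
- item 3+item 4+item 5+item 6: weight 10+3+6+11=30, value 11+8+26+10=55
Best: $56.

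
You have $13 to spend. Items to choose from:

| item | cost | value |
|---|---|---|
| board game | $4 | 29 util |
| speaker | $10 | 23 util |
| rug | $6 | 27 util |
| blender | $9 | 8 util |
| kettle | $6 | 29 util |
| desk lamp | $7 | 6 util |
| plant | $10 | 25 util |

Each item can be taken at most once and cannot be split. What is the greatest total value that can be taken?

58 util

This is a 0/1 knapsack; check combinations near the capacity.
- board game+kettle: cost 4+6=10, value 29+29=58
- board game+rug: cost 4+6=10, value 29+27=56
- rug+kettle: cost 6+6=12, value 27+29=56
- board game+blender: cost 4+9=13, value 29+8=37
Best: 58 util.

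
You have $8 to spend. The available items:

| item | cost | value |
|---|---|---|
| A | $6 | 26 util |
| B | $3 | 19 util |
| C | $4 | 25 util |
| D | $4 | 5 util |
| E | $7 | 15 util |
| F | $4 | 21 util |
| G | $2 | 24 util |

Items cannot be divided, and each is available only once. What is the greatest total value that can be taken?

Check high-value combinations within $8:
- A+G: cost 6+2=8, value 26+24=50
- C+G: cost 4+2=6, value 25+24=49
- C+F: cost 4+4=8, value 25+21=46
- F+G: cost 4+2=6, value 21+24=45
- B+C: cost 3+4=7, value 19+25=44
Best: 50 util.

50 util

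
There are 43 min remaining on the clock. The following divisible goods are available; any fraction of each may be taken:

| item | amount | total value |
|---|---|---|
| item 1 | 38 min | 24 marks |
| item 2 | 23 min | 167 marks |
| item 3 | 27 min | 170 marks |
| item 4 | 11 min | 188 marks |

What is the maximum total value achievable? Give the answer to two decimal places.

Take in order of value per unit:
- item 4 (188/11 per unit): all 11 → value 188, running total 188.00
- item 2 (167/23 per unit): all 23 → value 167, running total 355.00
- item 3 (170/27 per unit): 9 of 27 → value 9×170/27 = 56.6667, running total 411.67
Total 411.67.

411.67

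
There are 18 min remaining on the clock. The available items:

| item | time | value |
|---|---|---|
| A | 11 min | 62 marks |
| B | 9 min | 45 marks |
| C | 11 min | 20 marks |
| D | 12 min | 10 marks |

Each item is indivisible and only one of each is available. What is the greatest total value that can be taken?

62 marks

This is a 0/1 knapsack; check combinations near the capacity.
- A: time 11, value 62
- B: time 9, value 45
- C: time 11, value 20
- D: time 12, value 10
Best: 62 marks.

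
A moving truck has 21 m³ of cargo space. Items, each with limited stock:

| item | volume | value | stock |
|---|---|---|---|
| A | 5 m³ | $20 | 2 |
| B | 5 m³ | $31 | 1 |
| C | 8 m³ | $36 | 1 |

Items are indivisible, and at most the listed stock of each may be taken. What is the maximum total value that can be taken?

$87

Top feasible selections:
- 1×A + 1×B + 1×C: volume 18, value 87
- 2×A + 1×C: volume 18, value 76
Best: $87.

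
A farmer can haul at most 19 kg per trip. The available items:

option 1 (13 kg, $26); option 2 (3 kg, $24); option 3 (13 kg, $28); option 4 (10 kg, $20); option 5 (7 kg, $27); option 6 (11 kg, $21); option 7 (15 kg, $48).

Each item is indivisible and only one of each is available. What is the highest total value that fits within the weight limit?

$72

This is a 0/1 knapsack; check combinations near the capacity.
- option 2+option 7: weight 3+15=18, value 24+48=72
- option 2+option 3: weight 3+13=16, value 24+28=52
- option 2+option 5: weight 3+7=10, value 24+27=51
Best: $72.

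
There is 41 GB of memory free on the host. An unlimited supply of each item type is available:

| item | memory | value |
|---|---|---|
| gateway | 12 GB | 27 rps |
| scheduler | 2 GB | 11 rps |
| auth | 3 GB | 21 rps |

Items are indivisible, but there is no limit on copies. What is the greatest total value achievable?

284 rps

Best value-per-unit is auth at 21/3; filling with it alone gives 13×21 = 273.
Optimal mix: 1×scheduler + 13×auth → memory 41, value 284.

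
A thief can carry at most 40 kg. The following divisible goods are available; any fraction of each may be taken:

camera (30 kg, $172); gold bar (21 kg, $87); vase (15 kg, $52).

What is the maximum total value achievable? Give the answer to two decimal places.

Take in order of value per unit:
- camera (172/30 per unit): all 30 → value 172, running total 172.00
- gold bar (87/21 per unit): 10 of 21 → value 10×87/21 = 41.4286, running total 213.43
Total 213.43.

213.43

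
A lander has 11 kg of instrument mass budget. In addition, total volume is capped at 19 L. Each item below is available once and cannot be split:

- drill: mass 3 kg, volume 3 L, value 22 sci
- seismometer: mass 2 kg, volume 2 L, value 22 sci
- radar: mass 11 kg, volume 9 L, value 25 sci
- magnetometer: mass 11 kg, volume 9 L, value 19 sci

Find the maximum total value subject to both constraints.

Feasible sets respecting both limits:
- drill+seismometer: mass 5, volume 5, value 44
- radar: mass 11, volume 9, value 25
- drill: mass 3, volume 3, value 22
- seismometer: mass 2, volume 2, value 22
Best: 44 sci.

44 sci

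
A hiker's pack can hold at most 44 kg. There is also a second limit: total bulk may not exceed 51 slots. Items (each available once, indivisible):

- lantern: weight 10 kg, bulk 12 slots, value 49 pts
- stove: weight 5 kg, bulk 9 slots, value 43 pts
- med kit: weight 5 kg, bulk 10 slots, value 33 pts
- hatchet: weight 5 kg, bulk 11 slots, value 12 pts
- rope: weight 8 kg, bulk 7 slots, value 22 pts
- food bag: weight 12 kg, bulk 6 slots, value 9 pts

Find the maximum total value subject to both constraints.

Feasible sets respecting both limits:
- lantern+stove+med kit+hatchet+rope: weight 33, bulk 49, value 159
- lantern+stove+med kit+rope+food bag: weight 40, bulk 44, value 156
- lantern+stove+med kit+rope: weight 28, bulk 38, value 147
Best: 159 pts.

159 pts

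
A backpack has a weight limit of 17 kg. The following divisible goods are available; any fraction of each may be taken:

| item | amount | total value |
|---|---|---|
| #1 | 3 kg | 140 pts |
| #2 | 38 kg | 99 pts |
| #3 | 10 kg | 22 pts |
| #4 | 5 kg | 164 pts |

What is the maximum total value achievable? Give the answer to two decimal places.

327.45

Take in order of value per unit:
- #1 (140/3 per unit): all 3 → value 140, running total 140.00
- #4 (164/5 per unit): all 5 → value 164, running total 304.00
- #2 (99/38 per unit): 9 of 38 → value 9×99/38 = 23.4474, running total 327.45
Total 327.45.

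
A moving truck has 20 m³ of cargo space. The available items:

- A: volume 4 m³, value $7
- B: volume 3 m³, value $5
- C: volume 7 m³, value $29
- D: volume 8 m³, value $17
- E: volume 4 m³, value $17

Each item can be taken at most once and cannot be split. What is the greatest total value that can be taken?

Check high-value combinations within 20 m³:
- C+D+E: volume 7+8+4=19, value 29+17+17=63
- A+B+C+E: volume 4+3+7+4=18, value 7+5+29+17=58
- A+C+E: volume 4+7+4=15, value 7+29+17=53
- A+C+D: volume 4+7+8=19, value 7+29+17=53
- B+C+E: volume 3+7+4=14, value 5+29+17=51
Best: $63.

$63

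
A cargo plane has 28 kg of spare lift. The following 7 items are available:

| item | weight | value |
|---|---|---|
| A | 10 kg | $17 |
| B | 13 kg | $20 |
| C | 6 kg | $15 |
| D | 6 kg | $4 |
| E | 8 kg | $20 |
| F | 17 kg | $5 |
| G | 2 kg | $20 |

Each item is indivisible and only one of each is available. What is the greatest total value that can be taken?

Check high-value combinations within 28 kg:
- A+C+E+G: weight 10+6+8+2=26, value 17+15+20+20=72
- A+D+E+G: weight 10+6+8+2=26, value 17+4+20+20=61
- B+E+G: weight 13+8+2=23, value 20+20+20=60
Best: $72.

$72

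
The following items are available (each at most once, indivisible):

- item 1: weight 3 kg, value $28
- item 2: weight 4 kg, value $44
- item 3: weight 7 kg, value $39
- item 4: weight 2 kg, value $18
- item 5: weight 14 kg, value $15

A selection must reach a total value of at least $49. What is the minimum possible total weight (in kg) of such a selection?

Subsets with value ≥ 49, sorted by total weight:
- item 2+item 4: weight 6, value 62
- item 1+item 2: weight 7, value 72
Minimum weight: 6 kg.

6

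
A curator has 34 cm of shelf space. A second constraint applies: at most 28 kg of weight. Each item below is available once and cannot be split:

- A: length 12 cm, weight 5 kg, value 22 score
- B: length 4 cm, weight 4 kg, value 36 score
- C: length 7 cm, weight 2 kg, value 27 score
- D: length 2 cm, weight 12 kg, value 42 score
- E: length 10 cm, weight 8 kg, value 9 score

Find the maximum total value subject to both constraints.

Feasible sets respecting both limits:
- A+B+C+D: length 25, weight 23, value 127
- B+C+D+E: length 23, weight 26, value 114
- B+C+D: length 13, weight 18, value 105
Best: 127 score.

127 score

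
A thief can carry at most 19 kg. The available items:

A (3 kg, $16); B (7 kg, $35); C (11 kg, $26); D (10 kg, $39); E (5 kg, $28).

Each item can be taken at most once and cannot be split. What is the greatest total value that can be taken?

$83

Check high-value combinations within 19 kg:
- A+D+E: weight 3+10+5=18, value 16+39+28=83
- A+B+E: weight 3+7+5=15, value 16+35+28=79
- B+D: weight 7+10=17, value 35+39=74
Best: $83.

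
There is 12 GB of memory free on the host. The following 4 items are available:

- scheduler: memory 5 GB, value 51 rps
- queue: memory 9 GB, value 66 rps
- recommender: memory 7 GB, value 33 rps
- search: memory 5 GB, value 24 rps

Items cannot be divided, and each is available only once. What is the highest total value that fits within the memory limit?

84 rps

Check high-value combinations within 12 GB:
- scheduler+recommender: memory 5+7=12, value 51+33=84
- scheduler+search: memory 5+5=10, value 51+24=75
- queue: memory 9, value 66
- recommender+search: memory 7+5=12, value 33+24=57
- scheduler: memory 5, value 51
Best: 84 rps.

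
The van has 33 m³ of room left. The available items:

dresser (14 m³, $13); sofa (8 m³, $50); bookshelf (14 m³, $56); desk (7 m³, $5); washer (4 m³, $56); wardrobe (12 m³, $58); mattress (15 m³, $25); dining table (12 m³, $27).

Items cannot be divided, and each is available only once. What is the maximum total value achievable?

$170

This is a 0/1 knapsack; check combinations near the capacity.
- bookshelf+washer+wardrobe: volume 14+4+12=30, value 56+56+58=170
- sofa+desk+washer+wardrobe: volume 8+7+4+12=31, value 50+5+56+58=169
- sofa+bookshelf+desk+washer: volume 8+14+7+4=33, value 50+56+5+56=167
- sofa+washer+wardrobe: volume 8+4+12=24, value 50+56+58=164
- sofa+bookshelf+washer: volume 8+14+4=26, value 50+56+56=162
Best: $170.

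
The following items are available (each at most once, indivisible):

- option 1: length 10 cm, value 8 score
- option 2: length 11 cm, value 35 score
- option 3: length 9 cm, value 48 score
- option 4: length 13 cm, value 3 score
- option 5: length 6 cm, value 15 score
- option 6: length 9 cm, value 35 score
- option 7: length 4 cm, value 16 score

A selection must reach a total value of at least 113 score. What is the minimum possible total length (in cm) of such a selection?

Subsets with value ≥ 113, sorted by total length:
- option 3+option 5+option 6+option 7: length 28, value 114
- option 2+option 3+option 6: length 29, value 118
Minimum length: 28 cm.

28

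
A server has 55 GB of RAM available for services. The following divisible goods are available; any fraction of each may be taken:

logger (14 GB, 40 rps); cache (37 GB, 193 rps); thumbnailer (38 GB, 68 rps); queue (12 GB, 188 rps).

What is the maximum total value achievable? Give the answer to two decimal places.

398.14

Take in order of value per unit:
- queue (188/12 per unit): all 12 → value 188, running total 188.00
- cache (193/37 per unit): all 37 → value 193, running total 381.00
- logger (40/14 per unit): 6 of 14 → value 6×40/14 = 17.1429, running total 398.14
Total 398.14.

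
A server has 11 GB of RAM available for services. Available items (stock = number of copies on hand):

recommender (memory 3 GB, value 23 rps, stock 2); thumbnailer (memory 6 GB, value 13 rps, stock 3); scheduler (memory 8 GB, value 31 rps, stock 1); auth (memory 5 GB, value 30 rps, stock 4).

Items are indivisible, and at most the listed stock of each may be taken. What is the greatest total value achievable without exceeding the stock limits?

Best selections within memory 11 and stock limits:
- 2×recommender + 1×auth: memory 11, value 76
- 2×auth: memory 10, value 60
Best: 76 rps.

76 rps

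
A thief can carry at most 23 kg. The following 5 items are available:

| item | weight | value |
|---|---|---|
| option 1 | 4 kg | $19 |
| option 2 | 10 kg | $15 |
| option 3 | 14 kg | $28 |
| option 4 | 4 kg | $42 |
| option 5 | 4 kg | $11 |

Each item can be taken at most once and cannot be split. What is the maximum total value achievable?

$89

Check high-value combinations within 23 kg:
- option 1+option 3+option 4: weight 4+14+4=22, value 19+28+42=89
- option 1+option 2+option 4+option 5: weight 4+10+4+4=22, value 19+15+42+11=87
- option 3+option 4+option 5: weight 14+4+4=22, value 28+42+11=81
Best: $89.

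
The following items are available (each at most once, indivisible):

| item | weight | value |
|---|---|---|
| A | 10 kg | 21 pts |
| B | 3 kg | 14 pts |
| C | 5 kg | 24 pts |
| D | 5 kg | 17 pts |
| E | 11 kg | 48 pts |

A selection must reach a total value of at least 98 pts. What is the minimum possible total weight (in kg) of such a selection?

Subsets with value ≥ 98, sorted by total weight:
- B+C+D+E: weight 24, value 103
- A+B+C+E: weight 29, value 107
Minimum weight: 24 kg.

24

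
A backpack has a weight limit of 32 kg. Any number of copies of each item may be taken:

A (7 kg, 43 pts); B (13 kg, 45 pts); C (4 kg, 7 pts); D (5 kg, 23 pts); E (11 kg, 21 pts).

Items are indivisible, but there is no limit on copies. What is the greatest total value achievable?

179 pts

Best value-per-unit is A at 43/7; filling with it alone gives 4×43 = 172.
Optimal mix: 4×A + 1×C → weight 32, value 179.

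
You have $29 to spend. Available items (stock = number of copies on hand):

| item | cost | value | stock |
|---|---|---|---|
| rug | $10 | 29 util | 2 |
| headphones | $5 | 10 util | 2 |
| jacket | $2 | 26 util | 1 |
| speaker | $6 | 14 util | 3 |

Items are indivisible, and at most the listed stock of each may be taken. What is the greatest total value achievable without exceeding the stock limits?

98 util

Top feasible selections:
- 2×rug + 1×jacket + 1×speaker: cost 28, value 98
- 2×rug + 1×headphones + 1×jacket: cost 27, value 94
Best: 98 util.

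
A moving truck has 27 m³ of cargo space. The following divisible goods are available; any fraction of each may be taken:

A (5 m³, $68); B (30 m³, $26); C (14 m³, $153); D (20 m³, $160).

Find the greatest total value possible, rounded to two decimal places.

Take in order of value per unit:
- A (68/5 per unit): all 5 → value 68, running total 68.00
- C (153/14 per unit): all 14 → value 153, running total 221.00
- D (160/20 per unit): 8 of 20 → value 8×160/20 = 64.0000, running total 285.00
Total 285.00.

285.00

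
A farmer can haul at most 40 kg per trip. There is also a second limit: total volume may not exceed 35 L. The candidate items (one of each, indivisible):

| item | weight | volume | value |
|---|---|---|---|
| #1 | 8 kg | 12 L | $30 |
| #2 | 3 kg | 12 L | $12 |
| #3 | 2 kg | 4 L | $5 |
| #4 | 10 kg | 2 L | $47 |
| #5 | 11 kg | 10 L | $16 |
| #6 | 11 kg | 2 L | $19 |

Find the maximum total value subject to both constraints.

$113

Feasible sets respecting both limits:
- #1+#2+#3+#4+#6: weight 34, volume 32, value 113
- #1+#4+#5+#6: weight 40, volume 26, value 112
- #1+#2+#4+#6: weight 32, volume 28, value 108
Best: $113.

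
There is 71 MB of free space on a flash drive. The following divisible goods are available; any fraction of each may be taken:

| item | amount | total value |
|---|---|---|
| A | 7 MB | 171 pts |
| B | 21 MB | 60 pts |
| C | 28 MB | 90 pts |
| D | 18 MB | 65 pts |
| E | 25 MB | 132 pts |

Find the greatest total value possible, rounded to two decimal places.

435.50

Take in order of value per unit:
- A (171/7 per unit): all 7 → value 171, running total 171.00
- E (132/25 per unit): all 25 → value 132, running total 303.00
- D (65/18 per unit): all 18 → value 65, running total 368.00
- C (90/28 per unit): 21 of 28 → value 21×90/28 = 67.5000, running total 435.50
Total 435.50.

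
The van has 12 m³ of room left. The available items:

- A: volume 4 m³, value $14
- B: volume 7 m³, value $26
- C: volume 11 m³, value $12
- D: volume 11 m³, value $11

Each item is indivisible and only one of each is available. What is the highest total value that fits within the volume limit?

Check high-value combinations within 12 m³:
- A+B: volume 4+7=11, value 14+26=40
- B: volume 7, value 26
- A: volume 4, value 14
- C: volume 11, value 12
Best: $40.

$40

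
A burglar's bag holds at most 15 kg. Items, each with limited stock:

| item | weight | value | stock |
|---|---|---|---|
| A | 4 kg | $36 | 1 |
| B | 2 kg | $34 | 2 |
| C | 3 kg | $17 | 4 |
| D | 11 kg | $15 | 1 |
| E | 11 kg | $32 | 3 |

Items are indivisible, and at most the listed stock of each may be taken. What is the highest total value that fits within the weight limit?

Top feasible selections:
- 1×A + 2×B + 2×C: weight 14, value 138
- 1×A + 2×B + 1×C: weight 11, value 121
- 1×A + 1×B + 3×C: weight 15, value 121
- 2×B + 3×C: weight 13, value 119
Best: $138.

$138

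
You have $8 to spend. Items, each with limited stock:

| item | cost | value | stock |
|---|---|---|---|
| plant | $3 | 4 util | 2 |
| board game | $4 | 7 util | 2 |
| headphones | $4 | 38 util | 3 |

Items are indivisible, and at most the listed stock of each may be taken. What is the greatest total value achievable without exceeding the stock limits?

76 util

Best selections within cost 8 and stock limits:
- 2×headphones: cost 8, value 76
- 1×board game + 1×headphones: cost 8, value 45
- 1×plant + 1×headphones: cost 7, value 42
Best: 76 util.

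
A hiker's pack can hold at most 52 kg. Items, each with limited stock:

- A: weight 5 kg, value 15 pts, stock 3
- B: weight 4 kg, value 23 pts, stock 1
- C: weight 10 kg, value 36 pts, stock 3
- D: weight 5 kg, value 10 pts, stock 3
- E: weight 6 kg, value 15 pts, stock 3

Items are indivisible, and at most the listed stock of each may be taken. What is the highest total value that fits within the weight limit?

Top feasible selections:
- 3×A + 1×B + 3×C: weight 49, value 176
- 2×A + 1×B + 3×C + 1×E: weight 50, value 176
- 1×A + 1×B + 3×C + 2×E: weight 51, value 176
Best: 176 pts.

176 pts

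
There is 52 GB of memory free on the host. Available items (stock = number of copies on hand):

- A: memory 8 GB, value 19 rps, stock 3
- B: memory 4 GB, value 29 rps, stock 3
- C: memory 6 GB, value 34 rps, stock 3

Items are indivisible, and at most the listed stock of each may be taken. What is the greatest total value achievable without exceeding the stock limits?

227 rps

Best selections within memory 52 and stock limits:
- 2×A + 3×B + 3×C: memory 46, value 227
- 3×A + 2×B + 3×C: memory 50, value 217
Best: 227 rps.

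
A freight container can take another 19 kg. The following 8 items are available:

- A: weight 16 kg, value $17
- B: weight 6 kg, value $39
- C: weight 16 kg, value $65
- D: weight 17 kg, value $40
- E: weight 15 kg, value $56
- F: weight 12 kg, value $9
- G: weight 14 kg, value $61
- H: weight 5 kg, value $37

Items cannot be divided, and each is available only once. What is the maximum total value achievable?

Check high-value combinations within 19 kg:
- G+H: weight 14+5=19, value 61+37=98
- B+H: weight 6+5=11, value 39+37=76
- C: weight 16, value 65
- G: weight 14, value 61
Best: $98.

$98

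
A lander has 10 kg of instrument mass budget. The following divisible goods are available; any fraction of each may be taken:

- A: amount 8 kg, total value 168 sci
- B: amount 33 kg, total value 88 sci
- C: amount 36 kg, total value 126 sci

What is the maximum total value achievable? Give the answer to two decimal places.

175.00

Take in order of value per unit:
- A (168/8 per unit): all 8 → value 168, running total 168.00
- C (126/36 per unit): 2 of 36 → value 2×126/36 = 7.0000, running total 175.00
Total 175.00.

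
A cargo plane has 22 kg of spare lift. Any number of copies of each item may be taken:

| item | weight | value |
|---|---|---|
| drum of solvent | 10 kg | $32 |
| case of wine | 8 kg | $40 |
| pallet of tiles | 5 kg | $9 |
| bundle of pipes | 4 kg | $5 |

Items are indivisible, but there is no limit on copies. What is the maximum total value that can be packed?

Best value-per-unit is case of wine at 40/8; filling with it alone gives 2×40 = 80.
Optimal mix: 2×case of wine + 1×pallet of tiles → weight 21, value 89.

$89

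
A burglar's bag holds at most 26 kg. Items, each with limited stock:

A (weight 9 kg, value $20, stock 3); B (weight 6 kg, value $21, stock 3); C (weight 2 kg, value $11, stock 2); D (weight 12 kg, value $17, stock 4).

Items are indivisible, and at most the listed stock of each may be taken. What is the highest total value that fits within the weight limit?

Best selections within weight 26 and stock limits:
- 3×B + 2×C: weight 22, value 85
- 1×A + 2×B + 2×C: weight 25, value 84
Best: $85.

$85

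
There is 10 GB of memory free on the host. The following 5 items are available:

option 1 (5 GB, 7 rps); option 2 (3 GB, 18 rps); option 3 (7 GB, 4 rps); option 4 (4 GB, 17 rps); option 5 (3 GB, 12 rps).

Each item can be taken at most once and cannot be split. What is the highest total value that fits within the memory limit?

Check high-value combinations within 10 GB:
- option 2+option 4+option 5: memory 3+4+3=10, value 18+17+12=47
- option 2+option 4: memory 3+4=7, value 18+17=35
- option 2+option 5: memory 3+3=6, value 18+12=30
Best: 47 rps.

47 rps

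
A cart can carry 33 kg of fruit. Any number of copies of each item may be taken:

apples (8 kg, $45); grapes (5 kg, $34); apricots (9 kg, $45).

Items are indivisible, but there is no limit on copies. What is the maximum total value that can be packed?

Best value-per-unit is grapes at 34/5; filling with it alone gives 6×34 = 204.
Optimal mix: 1×apples + 5×grapes → weight 33, value 215.

$215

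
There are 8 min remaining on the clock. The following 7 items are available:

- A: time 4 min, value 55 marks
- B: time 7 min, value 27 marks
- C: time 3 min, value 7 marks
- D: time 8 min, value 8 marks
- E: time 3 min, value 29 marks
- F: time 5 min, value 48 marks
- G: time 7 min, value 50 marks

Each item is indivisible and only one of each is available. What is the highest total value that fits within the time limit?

84 marks

Check high-value combinations within 8 min:
- A+E: time 4+3=7, value 55+29=84
- E+F: time 3+5=8, value 29+48=77
- A+C: time 4+3=7, value 55+7=62
- A: time 4, value 55
- C+F: time 3+5=8, value 7+48=55
Best: 84 marks.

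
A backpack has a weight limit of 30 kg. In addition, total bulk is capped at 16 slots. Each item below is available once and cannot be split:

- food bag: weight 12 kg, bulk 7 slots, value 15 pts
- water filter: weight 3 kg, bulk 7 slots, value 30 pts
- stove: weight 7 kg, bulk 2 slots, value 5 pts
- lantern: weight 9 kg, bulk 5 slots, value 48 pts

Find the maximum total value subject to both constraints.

83 pts

Feasible sets respecting both limits:
- water filter+stove+lantern: weight 19, bulk 14, value 83
- water filter+lantern: weight 12, bulk 12, value 78
- food bag+stove+lantern: weight 28, bulk 14, value 68
Best: 83 pts.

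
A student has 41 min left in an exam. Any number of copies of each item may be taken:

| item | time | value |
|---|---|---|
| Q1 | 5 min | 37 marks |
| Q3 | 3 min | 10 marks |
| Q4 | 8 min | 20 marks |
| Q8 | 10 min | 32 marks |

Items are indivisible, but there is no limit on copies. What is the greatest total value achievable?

Best value-per-unit is Q1 at 37/5, and filling with it alone uses time 8×5=40. No mix of the others beats 8×37 = 296.

296 marks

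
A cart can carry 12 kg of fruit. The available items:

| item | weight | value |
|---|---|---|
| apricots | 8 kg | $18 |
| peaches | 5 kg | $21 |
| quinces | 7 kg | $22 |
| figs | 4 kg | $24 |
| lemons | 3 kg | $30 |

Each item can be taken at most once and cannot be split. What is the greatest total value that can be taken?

This is a 0/1 knapsack; check combinations near the capacity.
- peaches+figs+lemons: weight 5+4+3=12, value 21+24+30=75
- figs+lemons: weight 4+3=7, value 24+30=54
- quinces+lemons: weight 7+3=10, value 22+30=52
- peaches+lemons: weight 5+3=8, value 21+30=51
- apricots+lemons: weight 8+3=11, value 18+30=48
Best: $75.

$75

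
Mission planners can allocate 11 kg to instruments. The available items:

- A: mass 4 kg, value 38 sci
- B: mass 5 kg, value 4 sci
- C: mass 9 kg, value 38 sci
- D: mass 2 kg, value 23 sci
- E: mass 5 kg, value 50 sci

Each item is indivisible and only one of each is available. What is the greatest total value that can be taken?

111 sci

Check high-value combinations within 11 kg:
- A+D+E: mass 4+2+5=11, value 38+23+50=111
- A+E: mass 4+5=9, value 38+50=88
- D+E: mass 2+5=7, value 23+50=73
Best: 111 sci.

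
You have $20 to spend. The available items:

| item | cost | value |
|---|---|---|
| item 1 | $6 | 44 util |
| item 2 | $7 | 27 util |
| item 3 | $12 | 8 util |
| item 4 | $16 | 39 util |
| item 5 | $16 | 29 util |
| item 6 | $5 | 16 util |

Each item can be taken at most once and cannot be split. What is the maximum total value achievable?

87 util

Check high-value combinations within $20:
- item 1+item 2+item 6: cost 6+7+5=18, value 44+27+16=87
- item 1+item 2: cost 6+7=13, value 44+27=71
- item 1+item 6: cost 6+5=11, value 44+16=60
- item 1+item 3: cost 6+12=18, value 44+8=52
- item 1: cost 6, value 44
Best: 87 util.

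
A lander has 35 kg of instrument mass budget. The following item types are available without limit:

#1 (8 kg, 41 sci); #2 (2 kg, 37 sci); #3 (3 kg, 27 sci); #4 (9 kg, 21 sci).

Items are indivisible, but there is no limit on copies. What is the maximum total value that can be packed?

Best value-per-unit is #2 at 37/2, and filling with it alone uses mass 17×2=34. No mix of the others beats 17×37 = 629.

629 sci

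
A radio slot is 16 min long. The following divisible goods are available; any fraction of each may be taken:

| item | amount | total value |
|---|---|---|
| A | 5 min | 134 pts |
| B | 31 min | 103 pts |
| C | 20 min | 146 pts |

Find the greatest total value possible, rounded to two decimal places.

Take in order of value per unit:
- A (134/5 per unit): all 5 → value 134, running total 134.00
- C (146/20 per unit): 11 of 20 → value 11×146/20 = 80.3000, running total 214.30
Total 214.30.

214.30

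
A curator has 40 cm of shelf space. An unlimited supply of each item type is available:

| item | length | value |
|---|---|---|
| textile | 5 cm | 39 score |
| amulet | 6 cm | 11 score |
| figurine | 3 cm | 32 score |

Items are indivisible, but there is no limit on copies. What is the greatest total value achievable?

Best value-per-unit is figurine at 32/3, and filling with it alone uses length 13×3=39. No mix of the others beats 13×32 = 416.

416 score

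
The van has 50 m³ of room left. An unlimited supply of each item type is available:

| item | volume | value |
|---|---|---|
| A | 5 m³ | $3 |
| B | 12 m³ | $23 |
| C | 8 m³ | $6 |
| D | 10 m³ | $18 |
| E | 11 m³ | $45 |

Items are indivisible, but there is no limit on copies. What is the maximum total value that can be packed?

Best value-per-unit is E at 45/11; filling with it alone gives 4×45 = 180.
Optimal mix: 1×A + 4×E → volume 49, value 183.

$183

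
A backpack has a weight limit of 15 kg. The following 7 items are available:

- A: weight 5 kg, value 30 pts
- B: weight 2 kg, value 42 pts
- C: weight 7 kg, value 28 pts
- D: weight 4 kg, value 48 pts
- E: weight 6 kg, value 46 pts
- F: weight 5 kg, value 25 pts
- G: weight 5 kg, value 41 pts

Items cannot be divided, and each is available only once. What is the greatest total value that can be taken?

Check high-value combinations within 15 kg:
- B+D+E: weight 2+4+6=12, value 42+48+46=136
- D+E+G: weight 4+6+5=15, value 48+46+41=135
- B+D+G: weight 2+4+5=11, value 42+48+41=131
- B+E+G: weight 2+6+5=13, value 42+46+41=129
- A+D+E: weight 5+4+6=15, value 30+48+46=124
Best: 136 pts.

136 pts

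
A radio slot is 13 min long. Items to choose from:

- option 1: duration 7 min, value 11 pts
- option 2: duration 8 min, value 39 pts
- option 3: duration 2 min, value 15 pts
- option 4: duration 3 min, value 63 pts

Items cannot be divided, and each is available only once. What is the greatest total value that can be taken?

117 pts

Check high-value combinations within 13 min:
- option 2+option 3+option 4: duration 8+2+3=13, value 39+15+63=117
- option 2+option 4: duration 8+3=11, value 39+63=102
- option 1+option 3+option 4: duration 7+2+3=12, value 11+15+63=89
- option 3+option 4: duration 2+3=5, value 15+63=78
Best: 117 pts.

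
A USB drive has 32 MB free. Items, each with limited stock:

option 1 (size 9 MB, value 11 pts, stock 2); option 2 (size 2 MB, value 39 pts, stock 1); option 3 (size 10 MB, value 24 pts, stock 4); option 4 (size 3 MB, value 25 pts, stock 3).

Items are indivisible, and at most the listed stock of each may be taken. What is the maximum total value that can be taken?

162 pts

Top feasible selections:
- 1×option 2 + 2×option 3 + 3×option 4: size 31, value 162
- 1×option 1 + 1×option 2 + 1×option 3 + 3×option 4: size 30, value 149
- 1×option 2 + 1×option 3 + 3×option 4: size 21, value 138
Best: 162 pts.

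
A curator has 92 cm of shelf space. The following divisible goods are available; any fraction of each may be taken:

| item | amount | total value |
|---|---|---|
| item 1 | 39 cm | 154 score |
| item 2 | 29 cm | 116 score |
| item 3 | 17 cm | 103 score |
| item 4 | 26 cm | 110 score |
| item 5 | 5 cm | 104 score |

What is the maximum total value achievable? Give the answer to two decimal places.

Take in order of value per unit:
- item 5 (104/5 per unit): all 5 → value 104, running total 104.00
- item 3 (103/17 per unit): all 17 → value 103, running total 207.00
- item 4 (110/26 per unit): all 26 → value 110, running total 317.00
- item 2 (116/29 per unit): all 29 → value 116, running total 433.00
- item 1 (154/39 per unit): 15 of 39 → value 15×154/39 = 59.2308, running total 492.23
Total 492.23.

492.23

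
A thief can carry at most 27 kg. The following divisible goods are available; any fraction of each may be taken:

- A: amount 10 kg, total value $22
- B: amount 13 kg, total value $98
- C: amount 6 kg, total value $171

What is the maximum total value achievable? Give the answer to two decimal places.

286.60

Take in order of value per unit:
- C (171/6 per unit): all 6 → value 171, running total 171.00
- B (98/13 per unit): all 13 → value 98, running total 269.00
- A (22/10 per unit): 8 of 10 → value 8×22/10 = 17.6000, running total 286.60
Total 286.60.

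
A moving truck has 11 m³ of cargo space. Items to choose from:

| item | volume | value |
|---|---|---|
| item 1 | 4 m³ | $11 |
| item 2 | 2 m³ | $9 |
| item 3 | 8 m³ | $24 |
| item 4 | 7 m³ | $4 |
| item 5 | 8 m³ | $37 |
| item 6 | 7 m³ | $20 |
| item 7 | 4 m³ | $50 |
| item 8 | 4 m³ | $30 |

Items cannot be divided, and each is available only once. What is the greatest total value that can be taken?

$89

Check high-value combinations within 11 m³:
- item 2+item 7+item 8: volume 2+4+4=10, value 9+50+30=89
- item 7+item 8: volume 4+4=8, value 50+30=80
- item 1+item 2+item 7: volume 4+2+4=10, value 11+9+50=70
Best: $89.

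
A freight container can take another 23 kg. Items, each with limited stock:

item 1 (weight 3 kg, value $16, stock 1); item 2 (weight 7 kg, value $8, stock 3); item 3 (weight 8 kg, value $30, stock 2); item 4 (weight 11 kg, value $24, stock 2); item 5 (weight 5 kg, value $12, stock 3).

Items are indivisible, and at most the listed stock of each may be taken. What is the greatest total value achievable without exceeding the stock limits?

Top feasible selections:
- 1×item 1 + 2×item 3: weight 19, value 76
- 2×item 3 + 1×item 5: weight 21, value 72
- 1×item 1 + 1×item 3 + 2×item 5: weight 21, value 70
- 1×item 1 + 1×item 3 + 1×item 4: weight 22, value 70
Best: $76.

$76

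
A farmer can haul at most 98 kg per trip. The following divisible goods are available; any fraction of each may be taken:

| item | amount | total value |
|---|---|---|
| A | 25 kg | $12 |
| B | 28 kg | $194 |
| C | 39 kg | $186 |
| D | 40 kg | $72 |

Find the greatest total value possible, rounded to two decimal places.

435.80

Take in order of value per unit:
- B (194/28 per unit): all 28 → value 194, running total 194.00
- C (186/39 per unit): all 39 → value 186, running total 380.00
- D (72/40 per unit): 31 of 40 → value 31×72/40 = 55.8000, running total 435.80
Total 435.80.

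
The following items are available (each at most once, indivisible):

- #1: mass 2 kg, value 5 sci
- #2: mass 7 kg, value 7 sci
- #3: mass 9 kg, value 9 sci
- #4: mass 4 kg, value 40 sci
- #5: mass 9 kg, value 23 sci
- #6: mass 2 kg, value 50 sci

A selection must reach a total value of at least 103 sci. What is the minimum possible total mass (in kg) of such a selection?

15

Subsets with value ≥ 103, sorted by total mass:
- #4+#5+#6: mass 15, value 113
- #1+#4+#5+#6: mass 17, value 118
- #1+#3+#4+#6: mass 17, value 104
- #2+#4+#5+#6: mass 22, value 120
Minimum mass: 15 kg.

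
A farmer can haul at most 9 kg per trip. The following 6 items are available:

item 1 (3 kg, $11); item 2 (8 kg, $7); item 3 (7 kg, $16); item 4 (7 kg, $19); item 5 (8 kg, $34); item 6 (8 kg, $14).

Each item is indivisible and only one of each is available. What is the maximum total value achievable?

Check high-value combinations within 9 kg:
- item 5: weight 8, value 34
- item 4: weight 7, value 19
- item 3: weight 7, value 16
Best: $34.

$34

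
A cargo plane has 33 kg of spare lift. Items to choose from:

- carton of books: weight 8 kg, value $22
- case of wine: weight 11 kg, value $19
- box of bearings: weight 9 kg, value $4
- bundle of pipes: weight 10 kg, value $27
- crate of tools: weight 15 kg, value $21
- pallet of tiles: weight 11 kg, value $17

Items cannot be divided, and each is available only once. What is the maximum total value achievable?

Check high-value combinations within 33 kg:
- carton of books+bundle of pipes+crate of tools: weight 8+10+15=33, value 22+27+21=70
- carton of books+case of wine+bundle of pipes: weight 8+11+10=29, value 22+19+27=68
- carton of books+bundle of pipes+pallet of tiles: weight 8+10+11=29, value 22+27+17=66
- case of wine+bundle of pipes+pallet of tiles: weight 11+10+11=32, value 19+27+17=63
Best: $70.

$70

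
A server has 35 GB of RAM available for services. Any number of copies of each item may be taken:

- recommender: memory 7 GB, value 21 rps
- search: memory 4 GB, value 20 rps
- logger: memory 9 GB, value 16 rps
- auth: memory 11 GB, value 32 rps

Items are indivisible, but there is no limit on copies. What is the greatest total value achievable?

161 rps

Best value-per-unit is search at 20/4; filling with it alone gives 8×20 = 160.
Optimal mix: 1×recommender + 7×search → memory 35, value 161.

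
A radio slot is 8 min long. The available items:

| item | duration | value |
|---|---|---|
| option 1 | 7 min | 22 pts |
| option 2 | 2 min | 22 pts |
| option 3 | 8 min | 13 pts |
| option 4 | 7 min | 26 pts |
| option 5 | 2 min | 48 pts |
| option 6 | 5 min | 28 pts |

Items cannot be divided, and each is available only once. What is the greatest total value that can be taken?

Check high-value combinations within 8 min:
- option 5+option 6: duration 2+5=7, value 48+28=76
- option 2+option 5: duration 2+2=4, value 22+48=70
- option 2+option 6: duration 2+5=7, value 22+28=50
- option 5: duration 2, value 48
Best: 76 pts.

76 pts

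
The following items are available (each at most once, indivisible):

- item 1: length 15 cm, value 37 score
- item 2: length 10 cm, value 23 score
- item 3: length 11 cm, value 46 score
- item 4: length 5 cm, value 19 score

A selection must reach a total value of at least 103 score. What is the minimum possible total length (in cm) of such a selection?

Subsets with value ≥ 103, sorted by total length:
- item 1+item 2+item 3: length 36, value 106
- item 1+item 2+item 3+item 4: length 41, value 125
Minimum length: 36 cm.

36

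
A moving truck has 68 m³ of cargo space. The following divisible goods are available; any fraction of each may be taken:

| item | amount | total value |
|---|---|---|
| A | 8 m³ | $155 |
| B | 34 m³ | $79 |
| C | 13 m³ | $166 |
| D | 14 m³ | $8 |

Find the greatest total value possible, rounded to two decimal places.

407.43

Take in order of value per unit:
- A (155/8 per unit): all 8 → value 155, running total 155.00
- C (166/13 per unit): all 13 → value 166, running total 321.00
- B (79/34 per unit): all 34 → value 79, running total 400.00
- D (8/14 per unit): 13 of 14 → value 13×8/14 = 7.4286, running total 407.43
Total 407.43.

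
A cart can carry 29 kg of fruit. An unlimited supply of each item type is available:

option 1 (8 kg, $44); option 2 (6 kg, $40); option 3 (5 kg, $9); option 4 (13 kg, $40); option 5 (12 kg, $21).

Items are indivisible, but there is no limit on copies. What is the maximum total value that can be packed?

Best value-per-unit is option 2 at 40/6; filling with it alone gives 4×40 = 160.
Optimal mix: 4×option 2 + 1×option 3 → weight 29, value 169.

$169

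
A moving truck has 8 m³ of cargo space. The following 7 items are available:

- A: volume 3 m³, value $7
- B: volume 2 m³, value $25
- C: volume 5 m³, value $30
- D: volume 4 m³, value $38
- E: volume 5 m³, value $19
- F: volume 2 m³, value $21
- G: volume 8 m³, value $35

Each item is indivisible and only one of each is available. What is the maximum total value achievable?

Check high-value combinations within 8 m³:
- B+D+F: volume 2+4+2=8, value 25+38+21=84
- B+D: volume 2+4=6, value 25+38=63
- D+F: volume 4+2=6, value 38+21=59
Best: $84.

$84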